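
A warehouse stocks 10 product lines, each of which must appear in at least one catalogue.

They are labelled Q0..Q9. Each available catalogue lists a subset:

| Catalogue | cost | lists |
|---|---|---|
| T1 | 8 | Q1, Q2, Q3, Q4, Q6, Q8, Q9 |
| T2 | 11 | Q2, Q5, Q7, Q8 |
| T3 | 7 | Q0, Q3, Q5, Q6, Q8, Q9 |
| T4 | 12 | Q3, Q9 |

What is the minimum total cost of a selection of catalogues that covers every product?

T1, T2, T3 together cover every product (T1 ∪ T2 ∪ T3 = {Q0, Q1, Q2, Q3, Q4, Q5, Q6, Q7, Q8, Q9}); total cost 8 + 11 + 7 = 26.
No covering selection has total cost below 26.

26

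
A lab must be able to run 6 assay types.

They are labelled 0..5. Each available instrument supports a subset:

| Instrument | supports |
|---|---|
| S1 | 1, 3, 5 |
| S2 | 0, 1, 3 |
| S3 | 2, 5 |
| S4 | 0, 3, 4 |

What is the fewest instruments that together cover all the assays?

Take {S1, S3, S4}. Their union is {0, 1, 2, 3, 4, 5}, which is all 6 assays.
Only S3 contains 2, so S3 is forced; the remaining 4 assays need at least 2 more instruments (each remaining instrument adds at most 3) — so at least 3 instruments are needed, and 3 is optimal.

3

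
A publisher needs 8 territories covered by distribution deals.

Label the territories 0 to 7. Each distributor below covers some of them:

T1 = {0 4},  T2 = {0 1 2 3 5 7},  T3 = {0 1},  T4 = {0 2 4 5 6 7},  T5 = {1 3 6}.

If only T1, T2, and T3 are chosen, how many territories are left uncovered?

Union of T1, T2, T3 = {0, 1, 2, 3, 4, 5, 7}.
Not covered: 6 — 1 territory.

1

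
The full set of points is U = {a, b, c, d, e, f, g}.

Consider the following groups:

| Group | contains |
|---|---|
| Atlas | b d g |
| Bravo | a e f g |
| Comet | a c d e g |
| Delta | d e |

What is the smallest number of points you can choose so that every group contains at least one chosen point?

The 2 points {d, g} hit every group.
No single point lies in every group, so at least 2 are needed and 2 is optimal.

2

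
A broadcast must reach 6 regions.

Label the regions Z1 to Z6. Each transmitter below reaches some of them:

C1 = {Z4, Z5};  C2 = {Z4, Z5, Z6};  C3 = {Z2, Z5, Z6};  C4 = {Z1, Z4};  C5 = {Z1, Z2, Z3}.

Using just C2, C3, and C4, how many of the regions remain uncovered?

Union of C2, C3, C4 = {Z1, Z2, Z4, Z5, Z6}.
Not covered: Z3 — 1 region.

1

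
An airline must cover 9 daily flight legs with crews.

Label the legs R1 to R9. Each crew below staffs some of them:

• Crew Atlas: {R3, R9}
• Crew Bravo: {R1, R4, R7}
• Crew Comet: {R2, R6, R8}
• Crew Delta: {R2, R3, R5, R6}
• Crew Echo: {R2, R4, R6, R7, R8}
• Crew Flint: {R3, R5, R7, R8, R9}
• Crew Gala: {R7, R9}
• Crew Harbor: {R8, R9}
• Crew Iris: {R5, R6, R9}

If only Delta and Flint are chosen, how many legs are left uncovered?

2

Union of Delta, Flint = {R2, R3, R5, R6, R7, R8, R9}.
Not covered: R1, R4 — 2 legs.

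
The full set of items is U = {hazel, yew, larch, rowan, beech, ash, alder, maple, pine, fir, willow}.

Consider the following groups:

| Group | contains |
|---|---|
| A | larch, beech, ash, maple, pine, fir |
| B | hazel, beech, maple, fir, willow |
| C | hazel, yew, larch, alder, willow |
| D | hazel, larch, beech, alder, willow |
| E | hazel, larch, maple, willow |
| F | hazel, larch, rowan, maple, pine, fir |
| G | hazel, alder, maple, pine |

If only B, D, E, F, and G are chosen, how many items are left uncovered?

Union of B, D, E, F, G = {hazel, larch, rowan, beech, alder, maple, pine, fir, willow}.
Not covered: yew, ash — 2 items.

2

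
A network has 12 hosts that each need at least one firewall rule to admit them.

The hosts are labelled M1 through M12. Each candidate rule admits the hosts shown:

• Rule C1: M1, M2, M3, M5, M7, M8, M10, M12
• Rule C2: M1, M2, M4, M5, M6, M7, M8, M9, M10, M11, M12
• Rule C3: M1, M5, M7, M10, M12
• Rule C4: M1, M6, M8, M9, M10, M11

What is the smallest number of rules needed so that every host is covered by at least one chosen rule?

C1 and C2 together: C1 ∪ C2 = {M1, M2, M3, M4, M5, M6, M7, M8, M9, M10, M11, M12} — every host is covered.
No single rule has all 12 hosts (the largest, C2, has 11), so 2 is optimal.

2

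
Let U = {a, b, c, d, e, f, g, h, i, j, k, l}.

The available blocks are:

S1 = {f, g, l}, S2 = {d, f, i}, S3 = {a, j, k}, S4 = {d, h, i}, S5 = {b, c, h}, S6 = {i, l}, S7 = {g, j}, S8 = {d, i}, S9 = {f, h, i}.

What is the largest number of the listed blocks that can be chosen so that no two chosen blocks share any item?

4

S1, S3, S5, S8 are pairwise disjoint (S1={f,g,l}; S3={a,j,k}; S5={b,c,h}; S8={d,i}).
Every remaining block overlaps one of these, and no 5 of the listed blocks are pairwise disjoint, so 4 is the maximum.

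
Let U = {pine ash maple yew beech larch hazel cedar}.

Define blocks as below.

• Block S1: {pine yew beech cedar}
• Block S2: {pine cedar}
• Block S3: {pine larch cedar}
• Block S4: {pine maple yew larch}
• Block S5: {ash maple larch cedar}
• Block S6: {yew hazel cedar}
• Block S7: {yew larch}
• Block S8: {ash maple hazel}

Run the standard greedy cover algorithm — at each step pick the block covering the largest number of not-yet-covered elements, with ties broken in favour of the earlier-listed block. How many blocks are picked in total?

3

Greedy: pick S1 (covers 4 new) → pick S5 (covers 3 new) → pick S6 (covers 1 new). Total picks: 3.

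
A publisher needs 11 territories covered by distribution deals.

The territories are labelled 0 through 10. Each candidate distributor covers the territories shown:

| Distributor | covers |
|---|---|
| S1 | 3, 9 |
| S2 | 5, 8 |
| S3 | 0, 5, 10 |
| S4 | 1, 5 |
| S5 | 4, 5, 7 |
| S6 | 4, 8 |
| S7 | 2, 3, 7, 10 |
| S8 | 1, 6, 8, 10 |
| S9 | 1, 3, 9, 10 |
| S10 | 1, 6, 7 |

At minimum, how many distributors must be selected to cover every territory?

Take {S1, S3, S6, S7, S10}. Their union is {0, 1, 2, 3, 4, 5, 6, 7, 8, 9, 10}, which is all 11 territories.
No 4 of the 10 distributors cover everything (all 210 combinations miss at least one territory), so 5 is optimal.

5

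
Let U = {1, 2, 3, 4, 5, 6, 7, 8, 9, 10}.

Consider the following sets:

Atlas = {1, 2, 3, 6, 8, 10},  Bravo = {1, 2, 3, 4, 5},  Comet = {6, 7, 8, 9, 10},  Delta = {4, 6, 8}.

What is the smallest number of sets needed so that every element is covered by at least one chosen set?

Take {Bravo, Comet}. Their union is {1, 2, 3, 4, 5, 6, 7, 8, 9, 10}, which is all 10 elements.
No single set has all 10 elements (the largest, Atlas, has 6), so 2 is optimal.

2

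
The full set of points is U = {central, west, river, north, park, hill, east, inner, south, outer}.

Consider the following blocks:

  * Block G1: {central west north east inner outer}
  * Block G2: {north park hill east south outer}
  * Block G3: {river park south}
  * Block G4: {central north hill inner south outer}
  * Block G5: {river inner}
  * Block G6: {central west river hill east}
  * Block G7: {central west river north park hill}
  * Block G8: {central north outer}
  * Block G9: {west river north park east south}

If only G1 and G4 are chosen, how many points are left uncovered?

Union of G1, G4 = {central, west, north, hill, east, inner, south, outer}.
Not covered: river, park — 2 points.

2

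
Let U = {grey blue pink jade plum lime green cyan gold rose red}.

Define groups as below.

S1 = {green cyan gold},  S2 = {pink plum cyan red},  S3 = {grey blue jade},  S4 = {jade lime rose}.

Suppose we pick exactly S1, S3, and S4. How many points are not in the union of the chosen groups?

Union of S1, S3, S4 = {grey, blue, jade, lime, green, cyan, gold, rose}.
Not covered: pink, plum, red — 3 points.

3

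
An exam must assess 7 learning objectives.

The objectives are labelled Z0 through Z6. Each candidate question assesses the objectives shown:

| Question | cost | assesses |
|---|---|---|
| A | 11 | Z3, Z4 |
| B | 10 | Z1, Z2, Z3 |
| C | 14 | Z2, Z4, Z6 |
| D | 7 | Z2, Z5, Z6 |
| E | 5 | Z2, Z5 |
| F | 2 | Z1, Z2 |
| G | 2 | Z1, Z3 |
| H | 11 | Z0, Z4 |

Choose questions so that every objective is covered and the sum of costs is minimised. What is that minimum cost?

20

D, G, H together cover every objective (D ∪ G ∪ H = {Z0, Z1, Z2, Z3, Z4, Z5, Z6}); total cost 7 + 2 + 11 = 20.
The greedy pick F, G, D, H costs 22; no covering selection beats 20.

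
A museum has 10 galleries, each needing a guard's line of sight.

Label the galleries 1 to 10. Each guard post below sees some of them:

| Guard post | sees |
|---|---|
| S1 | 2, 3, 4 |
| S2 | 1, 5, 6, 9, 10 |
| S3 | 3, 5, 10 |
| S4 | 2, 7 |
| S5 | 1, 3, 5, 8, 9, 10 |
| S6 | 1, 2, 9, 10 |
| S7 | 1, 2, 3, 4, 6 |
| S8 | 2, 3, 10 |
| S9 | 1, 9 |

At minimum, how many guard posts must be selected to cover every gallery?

S4 and S5 and S7 together: S4 ∪ S5 ∪ S7 = {1, 2, 3, 4, 5, 6, 7, 8, 9, 10} — every gallery is covered.
Only S4 contains 7, so S4 is forced; the remaining 8 galleries need at least 2 more guard posts (each remaining guard post adds at most 6) — so at least 3 guard posts are needed, and 3 is optimal.

3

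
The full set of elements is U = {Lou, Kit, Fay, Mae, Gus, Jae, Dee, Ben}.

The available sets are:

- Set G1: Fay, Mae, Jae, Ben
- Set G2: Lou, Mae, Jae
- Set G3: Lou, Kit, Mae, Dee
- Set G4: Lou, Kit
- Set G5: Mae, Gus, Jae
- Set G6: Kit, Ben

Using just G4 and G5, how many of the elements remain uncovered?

Union of G4, G5 = {Lou, Kit, Mae, Gus, Jae}.
Not covered: Fay, Dee, Ben — 3 elements.

3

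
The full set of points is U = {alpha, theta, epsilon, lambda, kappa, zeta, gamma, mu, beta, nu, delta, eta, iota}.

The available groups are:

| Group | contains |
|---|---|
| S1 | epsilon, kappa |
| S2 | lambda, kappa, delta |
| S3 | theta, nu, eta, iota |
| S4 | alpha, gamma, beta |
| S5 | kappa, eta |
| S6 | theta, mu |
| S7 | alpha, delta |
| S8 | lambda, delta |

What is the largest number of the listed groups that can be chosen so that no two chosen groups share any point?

S1, S4, S6, S8 are pairwise disjoint (S1={epsilon,kappa}; S4={alpha,gamma,beta}; S6={theta,mu}; S8={lambda,delta}).
Every remaining group overlaps one of these, and no 5 of the listed groups are pairwise disjoint, so 4 is the maximum.

4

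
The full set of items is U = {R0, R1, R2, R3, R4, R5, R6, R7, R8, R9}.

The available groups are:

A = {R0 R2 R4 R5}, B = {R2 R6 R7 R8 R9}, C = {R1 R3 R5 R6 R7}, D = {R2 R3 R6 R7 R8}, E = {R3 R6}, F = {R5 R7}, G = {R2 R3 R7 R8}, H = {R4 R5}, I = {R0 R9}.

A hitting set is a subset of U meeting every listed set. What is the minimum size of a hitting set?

3

The 3 items {R3, R5, R9} hit every group.
The groups E, H, I are pairwise disjoint, so any hitting set needs a separate item for each — at least 3. Hence 3 is optimal.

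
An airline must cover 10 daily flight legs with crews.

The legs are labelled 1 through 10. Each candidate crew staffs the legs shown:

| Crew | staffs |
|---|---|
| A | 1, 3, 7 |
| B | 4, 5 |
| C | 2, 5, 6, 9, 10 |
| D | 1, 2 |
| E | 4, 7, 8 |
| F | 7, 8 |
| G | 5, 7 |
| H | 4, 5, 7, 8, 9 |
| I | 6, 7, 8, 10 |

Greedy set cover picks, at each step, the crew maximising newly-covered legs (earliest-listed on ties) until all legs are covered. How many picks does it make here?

3

Greedy: pick C (covers 5 new) → pick A (covers 3 new) → pick E (covers 2 new). Total picks: 3.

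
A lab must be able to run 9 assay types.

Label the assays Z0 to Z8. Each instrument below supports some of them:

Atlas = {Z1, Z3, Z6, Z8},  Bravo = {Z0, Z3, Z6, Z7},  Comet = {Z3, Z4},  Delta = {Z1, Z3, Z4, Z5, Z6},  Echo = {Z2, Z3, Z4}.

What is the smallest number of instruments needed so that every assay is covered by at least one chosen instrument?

4

Take {Atlas, Bravo, Delta, Echo}. Their union is {Z0, Z1, Z2, Z3, Z4, Z5, Z6, Z7, Z8}, which is all 9 assays.
Only Atlas contains Z8, so Atlas is forced; the remaining 5 assays need at least 3 more instruments (each remaining instrument adds at most 2) — so at least 4 instruments are needed, and 4 is optimal.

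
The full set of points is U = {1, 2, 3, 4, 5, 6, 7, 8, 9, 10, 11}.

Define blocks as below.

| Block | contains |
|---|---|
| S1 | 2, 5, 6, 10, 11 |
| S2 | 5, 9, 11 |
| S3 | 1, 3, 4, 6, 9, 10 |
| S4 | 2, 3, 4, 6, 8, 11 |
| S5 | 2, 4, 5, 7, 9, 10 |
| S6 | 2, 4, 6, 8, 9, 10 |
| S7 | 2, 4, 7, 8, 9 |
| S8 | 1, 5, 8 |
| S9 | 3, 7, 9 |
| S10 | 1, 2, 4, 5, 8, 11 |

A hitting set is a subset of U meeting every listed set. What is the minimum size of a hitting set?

3

H = {8, 9, 11} meets every block (each contains at least one member of H), and |H| = 3.
No choice of 2 points meets every block, so 3 is the minimum.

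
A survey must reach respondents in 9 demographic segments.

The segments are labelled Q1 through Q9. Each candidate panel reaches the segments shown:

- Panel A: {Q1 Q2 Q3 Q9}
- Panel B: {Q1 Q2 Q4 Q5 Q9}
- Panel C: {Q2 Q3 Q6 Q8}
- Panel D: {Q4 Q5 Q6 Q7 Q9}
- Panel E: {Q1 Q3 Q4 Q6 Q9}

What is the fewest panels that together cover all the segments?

3

Take {C, D, E}. Their union is {Q1, Q2, Q3, Q4, Q5, Q6, Q7, Q8, Q9}, which is all 9 segments.
Only D contains Q7, so D is forced; the remaining 4 segments need at least 2 more panels (each remaining panel adds at most 3) — so at least 3 panels are needed, and 3 is optimal.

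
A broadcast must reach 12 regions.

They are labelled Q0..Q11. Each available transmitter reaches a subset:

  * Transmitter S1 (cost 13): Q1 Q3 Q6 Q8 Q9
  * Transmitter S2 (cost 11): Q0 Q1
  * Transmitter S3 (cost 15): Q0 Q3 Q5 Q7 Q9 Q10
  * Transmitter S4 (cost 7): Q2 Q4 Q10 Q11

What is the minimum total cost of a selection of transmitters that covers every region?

35

S1, S3, S4 together cover every region (S1 ∪ S3 ∪ S4 = {Q0, Q1, Q2, Q3, Q4, Q5, Q6, Q7, Q8, Q9, Q10, Q11}); total cost 13 + 15 + 7 = 35.
No covering selection has total cost below 35.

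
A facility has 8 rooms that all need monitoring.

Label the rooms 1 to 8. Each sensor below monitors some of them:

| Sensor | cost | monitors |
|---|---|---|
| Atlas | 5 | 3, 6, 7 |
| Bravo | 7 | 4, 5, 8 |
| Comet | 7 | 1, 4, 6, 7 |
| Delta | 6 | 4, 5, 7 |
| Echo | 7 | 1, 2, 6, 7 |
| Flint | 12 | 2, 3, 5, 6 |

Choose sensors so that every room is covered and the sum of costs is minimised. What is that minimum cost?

19

Atlas, Bravo, Echo together cover every room (Atlas ∪ Bravo ∪ Echo = {1, 2, 3, 4, 5, 6, 7, 8}); total cost 5 + 7 + 7 = 19.
No covering selection has total cost below 19.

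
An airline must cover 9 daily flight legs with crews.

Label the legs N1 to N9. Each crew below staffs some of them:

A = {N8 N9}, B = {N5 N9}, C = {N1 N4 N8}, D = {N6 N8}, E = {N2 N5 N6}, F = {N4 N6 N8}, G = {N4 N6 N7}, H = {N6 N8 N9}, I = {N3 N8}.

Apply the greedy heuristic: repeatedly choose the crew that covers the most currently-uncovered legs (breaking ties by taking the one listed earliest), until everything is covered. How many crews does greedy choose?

5

Greedy: pick C (covers 3 new) → pick E (covers 3 new) → pick A (covers 1 new) → pick G (covers 1 new) → pick I (covers 1 new). Total picks: 5.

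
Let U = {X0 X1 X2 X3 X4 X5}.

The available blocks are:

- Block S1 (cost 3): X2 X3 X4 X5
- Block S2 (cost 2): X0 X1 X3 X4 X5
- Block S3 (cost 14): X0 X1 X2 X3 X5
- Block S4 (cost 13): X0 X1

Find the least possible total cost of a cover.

5

S1, S2 together cover every element (S1 ∪ S2 = {X0, X1, X2, X3, X4, X5}); total cost 3 + 2 = 5.
No covering selection has total cost below 5.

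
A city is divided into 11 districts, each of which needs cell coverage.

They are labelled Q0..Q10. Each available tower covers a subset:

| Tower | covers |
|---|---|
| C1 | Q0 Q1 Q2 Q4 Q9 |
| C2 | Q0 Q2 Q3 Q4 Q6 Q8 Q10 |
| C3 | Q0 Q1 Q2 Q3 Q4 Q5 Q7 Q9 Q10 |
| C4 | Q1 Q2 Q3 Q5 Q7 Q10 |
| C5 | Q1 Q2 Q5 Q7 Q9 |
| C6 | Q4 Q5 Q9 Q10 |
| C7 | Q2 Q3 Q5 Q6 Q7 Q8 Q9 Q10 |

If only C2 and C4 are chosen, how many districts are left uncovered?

1

Union of C2, C4 = {Q0, Q1, Q2, Q3, Q4, Q5, Q6, Q7, Q8, Q10}.
Not covered: Q9 — 1 district.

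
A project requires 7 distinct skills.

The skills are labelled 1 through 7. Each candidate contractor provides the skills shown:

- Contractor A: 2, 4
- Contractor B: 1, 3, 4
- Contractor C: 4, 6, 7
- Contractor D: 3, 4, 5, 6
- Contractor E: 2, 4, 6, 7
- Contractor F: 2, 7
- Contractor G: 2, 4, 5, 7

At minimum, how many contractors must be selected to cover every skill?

B and C and G together: B ∪ C ∪ G = {1, 2, 3, 4, 5, 6, 7} — every skill is covered.
Only B contains 1, so B is forced; the remaining 4 skills need at least 2 more contractors (each remaining contractor adds at most 3) — so at least 3 contractors are needed, and 3 is optimal.

3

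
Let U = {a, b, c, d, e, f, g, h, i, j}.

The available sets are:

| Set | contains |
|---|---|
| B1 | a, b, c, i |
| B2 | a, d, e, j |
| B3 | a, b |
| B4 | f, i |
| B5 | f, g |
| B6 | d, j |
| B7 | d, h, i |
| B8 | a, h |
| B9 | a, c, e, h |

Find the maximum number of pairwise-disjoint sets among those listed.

3

B5, B6, B8 are pairwise disjoint (B5={f,g}; B6={d,j}; B8={a,h}).
Every remaining set overlaps one of these, and no 4 of the listed sets are pairwise disjoint, so 3 is the maximum.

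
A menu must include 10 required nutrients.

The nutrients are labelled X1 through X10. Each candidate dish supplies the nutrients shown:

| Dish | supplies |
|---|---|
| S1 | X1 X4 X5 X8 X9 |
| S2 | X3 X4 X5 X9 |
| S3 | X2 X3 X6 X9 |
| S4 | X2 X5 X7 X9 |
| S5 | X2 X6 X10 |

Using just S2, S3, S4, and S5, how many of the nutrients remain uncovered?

2

Union of S2, S3, S4, S5 = {X2, X3, X4, X5, X6, X7, X9, X10}.
Not covered: X1, X8 — 2 nutrients.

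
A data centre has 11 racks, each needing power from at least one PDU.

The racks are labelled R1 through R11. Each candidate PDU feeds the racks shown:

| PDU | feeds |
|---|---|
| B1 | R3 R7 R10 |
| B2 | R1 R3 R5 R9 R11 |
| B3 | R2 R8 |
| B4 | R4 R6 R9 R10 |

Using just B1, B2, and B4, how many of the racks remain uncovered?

2

Union of B1, B2, B4 = {R1, R3, R4, R5, R6, R7, R9, R10, R11}.
Not covered: R2, R8 — 2 racks.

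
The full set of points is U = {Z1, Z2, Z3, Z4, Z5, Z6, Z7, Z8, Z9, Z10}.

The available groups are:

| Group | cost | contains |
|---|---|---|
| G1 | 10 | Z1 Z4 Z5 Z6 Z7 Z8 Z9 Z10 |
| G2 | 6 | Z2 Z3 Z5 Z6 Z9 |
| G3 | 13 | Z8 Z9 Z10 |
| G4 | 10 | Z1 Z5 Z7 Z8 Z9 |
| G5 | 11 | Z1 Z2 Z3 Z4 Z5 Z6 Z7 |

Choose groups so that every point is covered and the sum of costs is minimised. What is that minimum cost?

16

G1, G2 together cover every point (G1 ∪ G2 = {Z1, Z2, Z3, Z4, Z5, Z6, Z7, Z8, Z9, Z10}); total cost 10 + 6 = 16.
No covering selection has total cost below 16.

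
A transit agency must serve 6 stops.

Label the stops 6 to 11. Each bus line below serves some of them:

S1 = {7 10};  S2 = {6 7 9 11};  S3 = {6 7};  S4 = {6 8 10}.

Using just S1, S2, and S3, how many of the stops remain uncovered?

Union of S1, S2, S3 = {6, 7, 9, 10, 11}.
Not covered: 8 — 1 stop.

1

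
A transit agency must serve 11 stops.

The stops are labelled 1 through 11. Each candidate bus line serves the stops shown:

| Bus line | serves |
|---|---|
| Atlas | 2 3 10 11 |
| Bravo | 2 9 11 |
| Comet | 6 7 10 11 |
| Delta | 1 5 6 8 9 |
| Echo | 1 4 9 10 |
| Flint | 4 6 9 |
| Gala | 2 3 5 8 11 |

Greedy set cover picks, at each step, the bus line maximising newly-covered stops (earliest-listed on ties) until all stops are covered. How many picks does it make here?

4

Greedy: pick Delta (covers 5 new) → pick Atlas (covers 4 new) → pick Comet (covers 1 new) → pick Echo (covers 1 new). Total picks: 4.
(The true minimum cover uses only 3 bus lines, so greedy is not optimal here.)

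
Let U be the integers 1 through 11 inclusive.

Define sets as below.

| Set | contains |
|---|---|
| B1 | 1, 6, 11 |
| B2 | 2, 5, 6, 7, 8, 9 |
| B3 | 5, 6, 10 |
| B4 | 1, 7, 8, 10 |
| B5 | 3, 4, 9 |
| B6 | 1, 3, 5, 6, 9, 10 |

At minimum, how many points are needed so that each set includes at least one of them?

3

The 3 points {1, 4, 5} hit every set.
No choice of 2 points meets every set, so 3 is the minimum.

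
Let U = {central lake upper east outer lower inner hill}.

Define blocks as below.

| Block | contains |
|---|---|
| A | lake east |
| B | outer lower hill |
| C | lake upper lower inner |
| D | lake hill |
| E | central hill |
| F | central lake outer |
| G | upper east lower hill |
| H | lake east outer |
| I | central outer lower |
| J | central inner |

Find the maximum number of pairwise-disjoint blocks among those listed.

3

A, B, J are pairwise disjoint (A={lake,east}; B={outer,lower,hill}; J={central,inner}).
Every remaining block overlaps one of these, and no 4 of the listed blocks are pairwise disjoint, so 3 is the maximum.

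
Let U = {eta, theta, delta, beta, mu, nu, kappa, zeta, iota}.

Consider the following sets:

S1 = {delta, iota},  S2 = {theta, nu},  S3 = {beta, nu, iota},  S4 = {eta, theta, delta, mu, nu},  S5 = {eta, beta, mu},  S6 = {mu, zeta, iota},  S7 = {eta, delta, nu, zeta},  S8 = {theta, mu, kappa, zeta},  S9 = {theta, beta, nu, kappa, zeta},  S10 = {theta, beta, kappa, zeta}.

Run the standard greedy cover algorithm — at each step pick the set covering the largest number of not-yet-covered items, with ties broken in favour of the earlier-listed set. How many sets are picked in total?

Greedy: pick S4 (covers 5 new) → pick S9 (covers 3 new) → pick S1 (covers 1 new). Total picks: 3.

3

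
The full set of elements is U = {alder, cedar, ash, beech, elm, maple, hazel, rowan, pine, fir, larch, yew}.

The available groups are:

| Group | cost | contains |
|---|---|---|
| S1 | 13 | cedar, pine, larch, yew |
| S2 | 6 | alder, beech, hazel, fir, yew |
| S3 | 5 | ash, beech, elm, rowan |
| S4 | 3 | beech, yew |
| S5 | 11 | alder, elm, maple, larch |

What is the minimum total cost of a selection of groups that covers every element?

S1, S2, S3, S5 together cover every element (S1 ∪ S2 ∪ S3 ∪ S5 = {alder, cedar, ash, beech, elm, maple, hazel, rowan, pine, fir, larch, yew}); total cost 13 + 6 + 5 + 11 = 35.
No covering selection has total cost below 35.

35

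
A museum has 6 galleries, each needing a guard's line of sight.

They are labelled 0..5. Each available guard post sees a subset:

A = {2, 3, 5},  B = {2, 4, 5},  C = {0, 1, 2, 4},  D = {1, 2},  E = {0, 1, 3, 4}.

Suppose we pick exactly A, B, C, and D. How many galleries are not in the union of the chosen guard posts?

Union of A, B, C, D = {0, 1, 2, 3, 4, 5} — that's every gallery, so 0 are uncovered.

0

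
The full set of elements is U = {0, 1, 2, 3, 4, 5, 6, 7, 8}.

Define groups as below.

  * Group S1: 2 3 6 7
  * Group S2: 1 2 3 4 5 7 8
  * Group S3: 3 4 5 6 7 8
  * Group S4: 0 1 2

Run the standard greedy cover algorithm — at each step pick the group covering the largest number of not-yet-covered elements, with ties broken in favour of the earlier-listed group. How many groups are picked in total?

Greedy: pick S2 (covers 7 new) → pick S1 (covers 1 new) → pick S4 (covers 1 new). Total picks: 3.
(The true minimum cover uses only 2 groups, so greedy is not optimal here.)

3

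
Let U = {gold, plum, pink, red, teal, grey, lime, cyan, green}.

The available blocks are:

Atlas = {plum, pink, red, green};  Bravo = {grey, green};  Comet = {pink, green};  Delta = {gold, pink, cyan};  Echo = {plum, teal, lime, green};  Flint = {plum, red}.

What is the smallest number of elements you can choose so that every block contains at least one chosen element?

3

The 3 elements {plum, pink, grey} hit every block.
The blocks Bravo, Delta, Flint are pairwise disjoint, so any hitting set needs a separate element for each — at least 3. Hence 3 is optimal.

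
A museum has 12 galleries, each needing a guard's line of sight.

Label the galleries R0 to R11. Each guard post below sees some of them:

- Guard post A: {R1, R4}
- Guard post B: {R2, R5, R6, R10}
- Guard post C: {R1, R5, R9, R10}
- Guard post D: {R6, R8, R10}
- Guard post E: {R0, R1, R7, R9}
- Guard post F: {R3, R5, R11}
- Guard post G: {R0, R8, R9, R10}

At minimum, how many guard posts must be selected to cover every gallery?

Take {A, B, E, F, G}. Their union is {R0, R1, R2, R3, R4, R5, R6, R7, R8, R9, R10, R11}, which is all 12 galleries.
No 4 of the 7 guard posts cover everything (all 35 combinations miss at least one gallery), so 5 is optimal.

5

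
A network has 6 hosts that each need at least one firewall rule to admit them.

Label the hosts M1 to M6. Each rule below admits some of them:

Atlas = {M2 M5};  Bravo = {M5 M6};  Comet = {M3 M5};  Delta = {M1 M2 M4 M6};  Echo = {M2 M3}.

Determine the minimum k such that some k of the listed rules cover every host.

2

Comet and Delta together: Comet ∪ Delta = {M1, M2, M3, M4, M5, M6} — every host is covered.
No single rule has all 6 hosts (the largest, Delta, has 4), so 2 is optimal.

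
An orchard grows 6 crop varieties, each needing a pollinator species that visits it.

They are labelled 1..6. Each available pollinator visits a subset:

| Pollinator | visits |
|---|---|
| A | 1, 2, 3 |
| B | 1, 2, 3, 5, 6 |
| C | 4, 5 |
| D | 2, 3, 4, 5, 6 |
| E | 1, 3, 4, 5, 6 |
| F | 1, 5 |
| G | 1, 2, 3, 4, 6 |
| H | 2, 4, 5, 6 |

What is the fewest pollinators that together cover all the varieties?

2

Take {F, G}. Their union is {1, 2, 3, 4, 5, 6}, which is all 6 varieties.
No single pollinator has all 6 varieties (the largest, B, has 5), so 2 is optimal.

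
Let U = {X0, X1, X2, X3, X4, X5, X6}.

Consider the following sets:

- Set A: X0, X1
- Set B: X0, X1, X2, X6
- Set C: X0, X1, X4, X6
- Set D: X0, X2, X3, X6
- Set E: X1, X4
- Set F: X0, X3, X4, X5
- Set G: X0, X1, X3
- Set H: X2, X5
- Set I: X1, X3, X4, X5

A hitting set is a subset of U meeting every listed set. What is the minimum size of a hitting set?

3

T = {X0, X2, X4} meets every set (each contains at least one member of T), and |T| = 3.
No choice of 2 items meets every set, so 3 is the minimum.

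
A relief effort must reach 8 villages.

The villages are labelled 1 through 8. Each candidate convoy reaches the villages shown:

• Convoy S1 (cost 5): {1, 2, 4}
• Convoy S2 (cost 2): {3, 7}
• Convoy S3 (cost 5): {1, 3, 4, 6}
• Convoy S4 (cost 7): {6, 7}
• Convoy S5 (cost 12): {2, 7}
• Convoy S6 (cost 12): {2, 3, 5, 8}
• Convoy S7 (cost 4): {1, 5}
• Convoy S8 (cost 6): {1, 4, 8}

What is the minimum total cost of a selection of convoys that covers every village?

S2, S3, S6 together cover every village (S2 ∪ S3 ∪ S6 = {1, 2, 3, 4, 5, 6, 7, 8}); total cost 2 + 5 + 12 = 19.
The greedy pick S2, S1, S7, S3, S8 costs 22; no covering selection beats 19.

19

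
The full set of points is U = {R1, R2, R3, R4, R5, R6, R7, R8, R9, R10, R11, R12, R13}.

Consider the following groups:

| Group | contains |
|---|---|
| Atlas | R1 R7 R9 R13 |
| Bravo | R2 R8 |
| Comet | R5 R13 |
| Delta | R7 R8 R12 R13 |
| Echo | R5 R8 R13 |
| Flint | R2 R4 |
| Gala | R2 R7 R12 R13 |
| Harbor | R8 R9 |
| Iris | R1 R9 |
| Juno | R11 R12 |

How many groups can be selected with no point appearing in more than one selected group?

Comet, Flint, Iris, Juno are pairwise disjoint (Comet={R5,R13}; Flint={R2,R4}; Iris={R1,R9}; Juno={R11,R12}).
Every remaining group overlaps one of these, and no 5 of the listed groups are pairwise disjoint, so 4 is the maximum.

4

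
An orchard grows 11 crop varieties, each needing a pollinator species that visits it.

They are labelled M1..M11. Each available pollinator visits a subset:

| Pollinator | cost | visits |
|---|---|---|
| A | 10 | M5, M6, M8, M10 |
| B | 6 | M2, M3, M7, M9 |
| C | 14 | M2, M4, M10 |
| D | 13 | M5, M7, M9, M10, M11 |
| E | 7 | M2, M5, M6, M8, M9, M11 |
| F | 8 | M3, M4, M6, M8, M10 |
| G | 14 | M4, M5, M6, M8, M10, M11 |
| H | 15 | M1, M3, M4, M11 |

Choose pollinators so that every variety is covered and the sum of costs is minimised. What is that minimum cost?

A, B, H together cover every variety (A ∪ B ∪ H = {M1, M2, M3, M4, M5, M6, M7, M8, M9, M10, M11}); total cost 10 + 6 + 15 = 31.
The greedy pick E, F, B, H costs 36; no covering selection beats 31.

31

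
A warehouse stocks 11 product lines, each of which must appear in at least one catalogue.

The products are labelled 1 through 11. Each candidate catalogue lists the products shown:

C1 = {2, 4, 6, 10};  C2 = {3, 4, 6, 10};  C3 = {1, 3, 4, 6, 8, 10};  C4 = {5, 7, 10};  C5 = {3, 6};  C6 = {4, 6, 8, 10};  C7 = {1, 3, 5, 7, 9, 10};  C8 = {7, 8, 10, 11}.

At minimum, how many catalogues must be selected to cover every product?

3

Take {C1, C7, C8}. Their union is {1, 2, 3, 4, 5, 6, 7, 8, 9, 10, 11}, which is all 11 products.
Only C1 contains 2, so C1 is forced; the remaining 7 products need at least 2 more catalogues (each remaining catalogue adds at most 5) — so at least 3 catalogues are needed, and 3 is optimal.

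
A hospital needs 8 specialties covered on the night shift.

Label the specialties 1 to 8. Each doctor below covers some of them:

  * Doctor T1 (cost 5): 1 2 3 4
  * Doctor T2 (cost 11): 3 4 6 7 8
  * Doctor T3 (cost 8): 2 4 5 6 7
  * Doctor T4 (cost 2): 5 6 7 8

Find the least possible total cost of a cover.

T1, T4 together cover every specialty (T1 ∪ T4 = {1, 2, 3, 4, 5, 6, 7, 8}); total cost 5 + 2 = 7.
No covering selection has total cost below 7.

7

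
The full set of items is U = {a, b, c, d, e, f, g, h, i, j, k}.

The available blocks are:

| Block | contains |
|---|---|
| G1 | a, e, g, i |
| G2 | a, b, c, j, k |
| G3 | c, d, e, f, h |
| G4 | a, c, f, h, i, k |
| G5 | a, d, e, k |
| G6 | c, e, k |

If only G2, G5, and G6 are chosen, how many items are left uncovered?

Union of G2, G5, G6 = {a, b, c, d, e, j, k}.
Not covered: f, g, h, i — 4 items.

4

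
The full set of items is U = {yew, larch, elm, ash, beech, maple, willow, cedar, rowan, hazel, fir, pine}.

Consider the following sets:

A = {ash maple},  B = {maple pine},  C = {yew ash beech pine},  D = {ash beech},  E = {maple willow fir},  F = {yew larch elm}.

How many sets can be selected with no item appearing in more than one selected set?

B, D, F are pairwise disjoint (B={maple,pine}; D={ash,beech}; F={yew,larch,elm}).
Every remaining set overlaps one of these, and no 4 of the listed sets are pairwise disjoint, so 3 is the maximum.

3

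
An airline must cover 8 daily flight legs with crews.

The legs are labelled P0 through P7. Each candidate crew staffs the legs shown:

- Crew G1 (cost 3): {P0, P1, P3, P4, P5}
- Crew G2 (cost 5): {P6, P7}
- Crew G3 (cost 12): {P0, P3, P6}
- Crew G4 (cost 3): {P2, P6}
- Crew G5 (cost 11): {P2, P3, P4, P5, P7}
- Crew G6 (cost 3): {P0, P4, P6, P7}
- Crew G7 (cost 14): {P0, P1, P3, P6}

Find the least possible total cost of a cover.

9

G1, G4, G6 together cover every leg (G1 ∪ G4 ∪ G6 = {P0, P1, P2, P3, P4, P5, P6, P7}); total cost 3 + 3 + 3 = 9.
No covering selection has total cost below 9.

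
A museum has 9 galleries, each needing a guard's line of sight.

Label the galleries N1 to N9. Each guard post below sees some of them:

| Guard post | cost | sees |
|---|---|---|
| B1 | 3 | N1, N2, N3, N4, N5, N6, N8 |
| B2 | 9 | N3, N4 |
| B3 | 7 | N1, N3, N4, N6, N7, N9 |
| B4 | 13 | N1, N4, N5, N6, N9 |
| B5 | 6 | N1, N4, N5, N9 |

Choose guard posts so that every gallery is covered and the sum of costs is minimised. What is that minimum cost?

B1, B3 together cover every gallery (B1 ∪ B3 = {N1, N2, N3, N4, N5, N6, N7, N8, N9}); total cost 3 + 7 = 10.
No covering selection has total cost below 10.

10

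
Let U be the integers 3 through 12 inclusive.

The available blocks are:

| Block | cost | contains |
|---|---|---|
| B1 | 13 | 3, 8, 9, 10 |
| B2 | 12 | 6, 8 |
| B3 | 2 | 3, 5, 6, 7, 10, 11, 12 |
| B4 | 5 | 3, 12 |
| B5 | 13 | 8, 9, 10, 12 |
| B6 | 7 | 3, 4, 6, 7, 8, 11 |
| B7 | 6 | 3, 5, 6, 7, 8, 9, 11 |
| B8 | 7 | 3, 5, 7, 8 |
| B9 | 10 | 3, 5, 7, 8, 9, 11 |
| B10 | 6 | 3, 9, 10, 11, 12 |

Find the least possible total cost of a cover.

15

B3, B6, B7 together cover every item (B3 ∪ B6 ∪ B7 = {3, 4, 5, 6, 7, 8, 9, 10, 11, 12}); total cost 2 + 7 + 6 = 15.
No covering selection has total cost below 15.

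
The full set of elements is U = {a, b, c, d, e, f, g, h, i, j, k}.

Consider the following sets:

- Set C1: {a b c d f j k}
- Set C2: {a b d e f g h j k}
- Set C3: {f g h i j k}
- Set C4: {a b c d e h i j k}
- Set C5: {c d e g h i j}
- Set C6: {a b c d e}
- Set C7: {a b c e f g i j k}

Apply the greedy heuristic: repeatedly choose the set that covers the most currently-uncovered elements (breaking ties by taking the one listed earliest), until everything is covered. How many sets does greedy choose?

Greedy: pick C2 (covers 9 new) → pick C4 (covers 2 new). Total picks: 2.

2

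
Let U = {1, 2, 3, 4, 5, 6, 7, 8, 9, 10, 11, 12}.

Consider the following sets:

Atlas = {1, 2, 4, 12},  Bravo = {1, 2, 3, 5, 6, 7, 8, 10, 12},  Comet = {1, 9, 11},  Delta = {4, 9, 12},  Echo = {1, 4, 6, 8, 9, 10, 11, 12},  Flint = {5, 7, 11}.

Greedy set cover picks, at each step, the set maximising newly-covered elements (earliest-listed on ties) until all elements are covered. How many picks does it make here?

2

Greedy: pick Bravo (covers 9 new) → pick Echo (covers 3 new). Total picks: 2.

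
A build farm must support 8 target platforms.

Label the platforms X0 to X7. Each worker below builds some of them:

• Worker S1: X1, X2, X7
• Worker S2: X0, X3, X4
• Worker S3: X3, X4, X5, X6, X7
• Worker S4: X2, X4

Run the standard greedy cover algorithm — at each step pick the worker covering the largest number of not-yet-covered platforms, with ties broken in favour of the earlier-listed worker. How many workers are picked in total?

Greedy: pick S3 (covers 5 new) → pick S1 (covers 2 new) → pick S2 (covers 1 new). Total picks: 3.

3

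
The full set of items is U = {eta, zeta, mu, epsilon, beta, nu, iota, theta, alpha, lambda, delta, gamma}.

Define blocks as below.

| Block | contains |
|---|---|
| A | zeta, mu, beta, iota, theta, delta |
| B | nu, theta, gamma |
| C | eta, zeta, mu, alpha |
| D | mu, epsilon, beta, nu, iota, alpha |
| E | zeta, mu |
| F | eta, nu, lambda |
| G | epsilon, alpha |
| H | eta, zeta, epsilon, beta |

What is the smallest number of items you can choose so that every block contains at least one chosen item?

T = {zeta, epsilon, nu} meets every block (each contains at least one member of T), and |T| = 3.
The blocks A, F, G are pairwise disjoint, so any hitting set needs a separate item for each — at least 3. Hence 3 is optimal.

3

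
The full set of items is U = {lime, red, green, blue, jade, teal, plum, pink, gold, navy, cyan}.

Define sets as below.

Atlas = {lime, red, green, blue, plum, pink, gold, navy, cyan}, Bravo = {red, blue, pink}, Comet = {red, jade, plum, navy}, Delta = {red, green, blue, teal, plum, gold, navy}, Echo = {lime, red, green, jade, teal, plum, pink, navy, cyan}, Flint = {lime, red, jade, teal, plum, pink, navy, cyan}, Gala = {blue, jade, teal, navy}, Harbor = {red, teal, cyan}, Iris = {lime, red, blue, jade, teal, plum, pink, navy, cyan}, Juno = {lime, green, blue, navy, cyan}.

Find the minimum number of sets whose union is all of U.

Take {Delta, Flint}. Their union is {lime, red, green, blue, jade, teal, plum, pink, gold, navy, cyan}, which is all 11 items.
No single set has all 11 items (the largest, Atlas, has 9), so 2 is optimal.

2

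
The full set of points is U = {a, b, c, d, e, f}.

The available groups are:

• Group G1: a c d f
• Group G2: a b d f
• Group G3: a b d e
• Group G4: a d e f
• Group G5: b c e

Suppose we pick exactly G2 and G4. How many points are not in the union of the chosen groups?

Union of G2, G4 = {a, b, d, e, f}.
Not covered: c — 1 point.

1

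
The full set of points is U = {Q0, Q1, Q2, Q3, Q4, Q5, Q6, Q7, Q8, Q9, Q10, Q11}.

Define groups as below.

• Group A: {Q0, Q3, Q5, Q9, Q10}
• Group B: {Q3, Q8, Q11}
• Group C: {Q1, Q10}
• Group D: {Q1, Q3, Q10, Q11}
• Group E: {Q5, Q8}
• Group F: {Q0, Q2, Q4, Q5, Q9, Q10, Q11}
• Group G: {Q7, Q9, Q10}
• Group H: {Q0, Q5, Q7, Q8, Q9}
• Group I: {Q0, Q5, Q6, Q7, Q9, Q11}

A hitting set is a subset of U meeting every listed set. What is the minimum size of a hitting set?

3

The 3 points {Q8, Q9, Q10} hit every group.
No choice of 2 points meets every group, so 3 is the minimum.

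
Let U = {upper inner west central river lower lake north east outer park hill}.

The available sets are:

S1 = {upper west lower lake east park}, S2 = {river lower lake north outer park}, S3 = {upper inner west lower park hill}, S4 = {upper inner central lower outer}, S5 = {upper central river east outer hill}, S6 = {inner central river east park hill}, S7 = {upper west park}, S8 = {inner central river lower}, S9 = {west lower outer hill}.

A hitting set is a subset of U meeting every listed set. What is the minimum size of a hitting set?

Take H = {west, lower, east}. Each listed set contains at least one of these, so H is a hitting set of size 3.
No choice of 2 items meets every set, so 3 is the minimum.

3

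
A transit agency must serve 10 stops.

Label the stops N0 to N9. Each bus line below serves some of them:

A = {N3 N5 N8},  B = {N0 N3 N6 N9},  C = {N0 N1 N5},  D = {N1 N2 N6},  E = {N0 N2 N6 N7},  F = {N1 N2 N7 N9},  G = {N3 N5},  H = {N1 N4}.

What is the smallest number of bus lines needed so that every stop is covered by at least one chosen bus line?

A and B and F and H together: A ∪ B ∪ F ∪ H = {N0, N1, N2, N3, N4, N5, N6, N7, N8, N9} — every stop is covered.
No 3 of the 8 bus lines cover everything (all 56 combinations miss at least one stop), so 4 is optimal.

4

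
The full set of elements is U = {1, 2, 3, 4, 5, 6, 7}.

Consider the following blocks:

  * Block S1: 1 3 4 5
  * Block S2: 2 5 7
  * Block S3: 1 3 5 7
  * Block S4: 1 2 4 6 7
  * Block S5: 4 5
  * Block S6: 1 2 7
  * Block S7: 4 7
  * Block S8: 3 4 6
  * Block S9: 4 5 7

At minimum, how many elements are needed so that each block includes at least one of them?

2

Take H = {4, 7}. Each listed block contains at least one of these, so H is a hitting set of size 2.
The blocks S5, S6 are pairwise disjoint, so any hitting set needs a separate element for each — at least 2. Hence 2 is optimal.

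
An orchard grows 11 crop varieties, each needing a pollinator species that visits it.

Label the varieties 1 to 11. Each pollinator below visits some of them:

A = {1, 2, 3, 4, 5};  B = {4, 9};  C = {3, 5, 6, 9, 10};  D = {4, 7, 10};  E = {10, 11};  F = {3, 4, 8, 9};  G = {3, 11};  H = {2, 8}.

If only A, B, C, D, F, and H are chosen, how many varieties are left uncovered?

1

Union of A, B, C, D, F, H = {1, 2, 3, 4, 5, 6, 7, 8, 9, 10}.
Not covered: 11 — 1 variety.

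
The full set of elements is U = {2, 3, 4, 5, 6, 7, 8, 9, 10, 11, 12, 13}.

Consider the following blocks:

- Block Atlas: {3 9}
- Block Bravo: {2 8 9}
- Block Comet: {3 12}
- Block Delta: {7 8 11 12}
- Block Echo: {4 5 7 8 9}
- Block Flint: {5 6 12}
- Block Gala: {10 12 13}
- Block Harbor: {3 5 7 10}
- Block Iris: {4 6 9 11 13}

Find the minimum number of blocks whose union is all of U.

Bravo and Delta and Harbor and Iris together: Bravo ∪ Delta ∪ Harbor ∪ Iris = {2, 3, 4, 5, 6, 7, 8, 9, 10, 11, 12, 13} — every element is covered.
Only Bravo contains 2, so Bravo is forced; the remaining 9 elements need at least 3 more blocks (each remaining block adds at most 4) — so at least 4 blocks are needed, and 4 is optimal.

4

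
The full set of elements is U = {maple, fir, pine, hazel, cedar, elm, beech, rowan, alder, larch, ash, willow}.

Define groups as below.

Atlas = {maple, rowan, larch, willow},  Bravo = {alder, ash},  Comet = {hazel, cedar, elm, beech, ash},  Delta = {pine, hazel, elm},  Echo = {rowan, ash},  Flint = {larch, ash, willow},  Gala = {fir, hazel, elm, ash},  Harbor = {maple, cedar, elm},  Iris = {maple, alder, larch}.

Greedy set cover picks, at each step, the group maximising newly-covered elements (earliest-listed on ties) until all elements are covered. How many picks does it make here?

Greedy: pick Comet (covers 5 new) → pick Atlas (covers 4 new) → pick Bravo (covers 1 new) → pick Delta (covers 1 new) → pick Gala (covers 1 new). Total picks: 5.

5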